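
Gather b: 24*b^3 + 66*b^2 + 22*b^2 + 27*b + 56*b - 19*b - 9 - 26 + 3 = 24*b^3 + 88*b^2 + 64*b - 32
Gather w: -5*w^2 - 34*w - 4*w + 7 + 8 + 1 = -5*w^2 - 38*w + 16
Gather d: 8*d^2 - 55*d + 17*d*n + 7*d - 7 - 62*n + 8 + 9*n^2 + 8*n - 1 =8*d^2 + d*(17*n - 48) + 9*n^2 - 54*n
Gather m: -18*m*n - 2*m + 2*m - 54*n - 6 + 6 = -18*m*n - 54*n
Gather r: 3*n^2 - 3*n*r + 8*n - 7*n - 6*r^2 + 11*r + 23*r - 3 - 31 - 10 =3*n^2 + n - 6*r^2 + r*(34 - 3*n) - 44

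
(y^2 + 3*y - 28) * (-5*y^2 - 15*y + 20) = -5*y^4 - 30*y^3 + 115*y^2 + 480*y - 560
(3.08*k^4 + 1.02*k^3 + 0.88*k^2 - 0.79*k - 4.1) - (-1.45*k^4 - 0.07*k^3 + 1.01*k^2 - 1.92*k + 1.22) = 4.53*k^4 + 1.09*k^3 - 0.13*k^2 + 1.13*k - 5.32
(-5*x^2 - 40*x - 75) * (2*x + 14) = -10*x^3 - 150*x^2 - 710*x - 1050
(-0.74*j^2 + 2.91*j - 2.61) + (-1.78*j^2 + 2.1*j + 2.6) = -2.52*j^2 + 5.01*j - 0.00999999999999979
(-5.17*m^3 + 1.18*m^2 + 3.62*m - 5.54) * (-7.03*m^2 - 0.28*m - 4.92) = 36.3451*m^5 - 6.8478*m^4 - 0.342600000000004*m^3 + 32.127*m^2 - 16.2592*m + 27.2568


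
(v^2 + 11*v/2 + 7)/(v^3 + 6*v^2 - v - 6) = (v^2 + 11*v/2 + 7)/(v^3 + 6*v^2 - v - 6)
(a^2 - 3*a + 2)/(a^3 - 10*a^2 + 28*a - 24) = (a - 1)/(a^2 - 8*a + 12)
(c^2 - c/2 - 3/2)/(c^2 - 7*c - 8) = (c - 3/2)/(c - 8)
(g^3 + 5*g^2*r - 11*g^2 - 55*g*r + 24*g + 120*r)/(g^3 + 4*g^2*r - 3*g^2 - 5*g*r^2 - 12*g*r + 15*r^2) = (8 - g)/(-g + r)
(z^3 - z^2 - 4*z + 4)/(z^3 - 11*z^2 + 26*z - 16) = (z + 2)/(z - 8)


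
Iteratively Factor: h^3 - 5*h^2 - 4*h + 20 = (h - 2)*(h^2 - 3*h - 10) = (h - 5)*(h - 2)*(h + 2)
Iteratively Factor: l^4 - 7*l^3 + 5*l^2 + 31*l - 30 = (l - 3)*(l^3 - 4*l^2 - 7*l + 10) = (l - 3)*(l - 1)*(l^2 - 3*l - 10) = (l - 3)*(l - 1)*(l + 2)*(l - 5)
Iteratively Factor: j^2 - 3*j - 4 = (j - 4)*(j + 1)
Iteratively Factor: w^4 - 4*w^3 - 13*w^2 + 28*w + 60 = (w - 5)*(w^3 + w^2 - 8*w - 12) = (w - 5)*(w + 2)*(w^2 - w - 6) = (w - 5)*(w - 3)*(w + 2)*(w + 2)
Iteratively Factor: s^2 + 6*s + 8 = (s + 4)*(s + 2)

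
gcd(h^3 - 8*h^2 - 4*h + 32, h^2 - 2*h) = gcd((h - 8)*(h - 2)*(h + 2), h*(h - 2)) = h - 2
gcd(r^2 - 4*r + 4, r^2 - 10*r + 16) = r - 2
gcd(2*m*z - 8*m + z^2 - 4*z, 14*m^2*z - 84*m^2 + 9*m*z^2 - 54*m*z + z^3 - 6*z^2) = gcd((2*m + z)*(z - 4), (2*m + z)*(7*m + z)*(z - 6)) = 2*m + z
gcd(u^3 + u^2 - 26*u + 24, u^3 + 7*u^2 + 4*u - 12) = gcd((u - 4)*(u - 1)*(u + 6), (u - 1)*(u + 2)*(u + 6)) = u^2 + 5*u - 6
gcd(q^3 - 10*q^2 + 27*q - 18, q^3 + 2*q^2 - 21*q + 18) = q^2 - 4*q + 3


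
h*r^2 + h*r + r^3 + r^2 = r*(h + r)*(r + 1)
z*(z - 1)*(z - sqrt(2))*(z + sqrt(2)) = z^4 - z^3 - 2*z^2 + 2*z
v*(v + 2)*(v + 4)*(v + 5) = v^4 + 11*v^3 + 38*v^2 + 40*v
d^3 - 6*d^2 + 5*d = d*(d - 5)*(d - 1)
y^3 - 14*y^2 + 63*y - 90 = (y - 6)*(y - 5)*(y - 3)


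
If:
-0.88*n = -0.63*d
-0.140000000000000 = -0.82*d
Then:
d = 0.17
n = 0.12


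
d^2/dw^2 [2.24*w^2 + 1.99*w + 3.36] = 4.48000000000000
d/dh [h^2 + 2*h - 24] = 2*h + 2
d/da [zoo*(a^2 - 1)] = zoo*a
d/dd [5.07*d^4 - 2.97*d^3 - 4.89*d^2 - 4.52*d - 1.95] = 20.28*d^3 - 8.91*d^2 - 9.78*d - 4.52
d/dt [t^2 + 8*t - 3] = 2*t + 8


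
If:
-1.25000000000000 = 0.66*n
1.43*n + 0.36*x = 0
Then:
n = -1.89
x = 7.52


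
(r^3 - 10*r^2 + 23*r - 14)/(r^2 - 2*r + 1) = (r^2 - 9*r + 14)/(r - 1)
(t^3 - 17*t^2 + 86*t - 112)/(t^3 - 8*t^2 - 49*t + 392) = (t - 2)/(t + 7)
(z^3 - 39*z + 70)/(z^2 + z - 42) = (z^2 - 7*z + 10)/(z - 6)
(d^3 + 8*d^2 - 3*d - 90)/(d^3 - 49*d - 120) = (d^2 + 3*d - 18)/(d^2 - 5*d - 24)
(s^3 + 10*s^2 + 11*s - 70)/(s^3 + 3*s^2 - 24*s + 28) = (s + 5)/(s - 2)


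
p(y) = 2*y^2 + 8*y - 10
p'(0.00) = 8.00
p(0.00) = -10.00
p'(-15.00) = -52.00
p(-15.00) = 320.00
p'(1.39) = 13.56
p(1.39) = 4.98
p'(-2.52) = -2.08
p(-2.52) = -17.46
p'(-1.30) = 2.80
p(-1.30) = -17.02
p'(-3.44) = -5.76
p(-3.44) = -13.85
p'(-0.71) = 5.16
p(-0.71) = -14.67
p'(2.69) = 18.76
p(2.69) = 25.99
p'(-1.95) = 0.20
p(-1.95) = -18.00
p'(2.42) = 17.68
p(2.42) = 21.07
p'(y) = 4*y + 8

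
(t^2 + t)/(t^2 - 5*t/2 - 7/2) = 2*t/(2*t - 7)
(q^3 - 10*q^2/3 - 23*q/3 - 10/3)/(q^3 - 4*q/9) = 3*(q^2 - 4*q - 5)/(q*(3*q - 2))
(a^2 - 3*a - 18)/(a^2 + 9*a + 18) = (a - 6)/(a + 6)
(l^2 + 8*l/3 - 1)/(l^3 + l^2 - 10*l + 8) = (l^2 + 8*l/3 - 1)/(l^3 + l^2 - 10*l + 8)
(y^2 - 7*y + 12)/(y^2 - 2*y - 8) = (y - 3)/(y + 2)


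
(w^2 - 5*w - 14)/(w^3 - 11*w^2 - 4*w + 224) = (w + 2)/(w^2 - 4*w - 32)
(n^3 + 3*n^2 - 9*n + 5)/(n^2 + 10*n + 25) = (n^2 - 2*n + 1)/(n + 5)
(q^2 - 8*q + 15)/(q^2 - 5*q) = (q - 3)/q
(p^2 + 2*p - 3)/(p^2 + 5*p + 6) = (p - 1)/(p + 2)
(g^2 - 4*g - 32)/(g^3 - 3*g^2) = (g^2 - 4*g - 32)/(g^2*(g - 3))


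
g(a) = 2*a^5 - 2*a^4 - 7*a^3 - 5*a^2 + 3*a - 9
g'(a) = 10*a^4 - 8*a^3 - 21*a^2 - 10*a + 3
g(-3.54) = -1197.68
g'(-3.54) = 1700.54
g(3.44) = 340.57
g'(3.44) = 794.77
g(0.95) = -16.75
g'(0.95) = -24.17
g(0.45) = -9.35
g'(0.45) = -6.07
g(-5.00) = -6774.00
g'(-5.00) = 6778.00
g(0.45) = -9.35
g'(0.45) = -6.07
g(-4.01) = -2240.93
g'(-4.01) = 2806.96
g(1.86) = -45.18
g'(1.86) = -20.04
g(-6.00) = -16839.00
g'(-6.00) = 13995.00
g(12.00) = 443403.00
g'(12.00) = 190395.00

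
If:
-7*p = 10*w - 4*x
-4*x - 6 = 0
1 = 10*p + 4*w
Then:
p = 17/36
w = -67/72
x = -3/2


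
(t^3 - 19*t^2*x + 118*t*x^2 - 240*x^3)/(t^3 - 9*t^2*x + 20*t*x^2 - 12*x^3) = (t^2 - 13*t*x + 40*x^2)/(t^2 - 3*t*x + 2*x^2)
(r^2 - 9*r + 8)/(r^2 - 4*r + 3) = (r - 8)/(r - 3)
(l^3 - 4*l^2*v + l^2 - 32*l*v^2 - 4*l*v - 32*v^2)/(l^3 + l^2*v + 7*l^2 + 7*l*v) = (l^3 - 4*l^2*v + l^2 - 32*l*v^2 - 4*l*v - 32*v^2)/(l*(l^2 + l*v + 7*l + 7*v))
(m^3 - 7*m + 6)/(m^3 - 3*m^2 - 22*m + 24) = (m^2 + m - 6)/(m^2 - 2*m - 24)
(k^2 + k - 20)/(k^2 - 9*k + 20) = (k + 5)/(k - 5)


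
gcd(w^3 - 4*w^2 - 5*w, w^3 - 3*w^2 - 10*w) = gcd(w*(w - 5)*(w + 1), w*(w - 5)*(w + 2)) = w^2 - 5*w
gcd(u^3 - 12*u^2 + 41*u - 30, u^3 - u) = u - 1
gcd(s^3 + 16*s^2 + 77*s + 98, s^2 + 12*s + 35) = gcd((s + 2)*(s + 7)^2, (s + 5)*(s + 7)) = s + 7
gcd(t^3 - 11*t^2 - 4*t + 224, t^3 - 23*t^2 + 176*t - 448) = t^2 - 15*t + 56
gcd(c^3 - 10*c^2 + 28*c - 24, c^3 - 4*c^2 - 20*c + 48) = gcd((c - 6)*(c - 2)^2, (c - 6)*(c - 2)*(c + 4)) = c^2 - 8*c + 12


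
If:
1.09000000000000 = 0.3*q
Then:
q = 3.63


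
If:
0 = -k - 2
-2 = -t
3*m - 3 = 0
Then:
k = -2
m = 1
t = 2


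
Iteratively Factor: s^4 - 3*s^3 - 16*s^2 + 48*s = (s + 4)*(s^3 - 7*s^2 + 12*s) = (s - 3)*(s + 4)*(s^2 - 4*s) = (s - 4)*(s - 3)*(s + 4)*(s)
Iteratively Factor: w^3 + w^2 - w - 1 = (w + 1)*(w^2 - 1) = (w + 1)^2*(w - 1)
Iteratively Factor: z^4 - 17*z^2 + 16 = (z + 4)*(z^3 - 4*z^2 - z + 4) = (z - 1)*(z + 4)*(z^2 - 3*z - 4) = (z - 4)*(z - 1)*(z + 4)*(z + 1)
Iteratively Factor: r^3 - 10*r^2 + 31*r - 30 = (r - 5)*(r^2 - 5*r + 6) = (r - 5)*(r - 2)*(r - 3)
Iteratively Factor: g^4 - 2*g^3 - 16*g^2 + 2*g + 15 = (g + 3)*(g^3 - 5*g^2 - g + 5) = (g - 5)*(g + 3)*(g^2 - 1) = (g - 5)*(g - 1)*(g + 3)*(g + 1)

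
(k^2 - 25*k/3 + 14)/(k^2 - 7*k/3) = (k - 6)/k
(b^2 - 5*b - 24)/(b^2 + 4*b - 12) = (b^2 - 5*b - 24)/(b^2 + 4*b - 12)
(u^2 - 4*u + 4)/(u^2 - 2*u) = (u - 2)/u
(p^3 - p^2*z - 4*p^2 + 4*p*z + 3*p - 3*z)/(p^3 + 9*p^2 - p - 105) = (p^2 - p*z - p + z)/(p^2 + 12*p + 35)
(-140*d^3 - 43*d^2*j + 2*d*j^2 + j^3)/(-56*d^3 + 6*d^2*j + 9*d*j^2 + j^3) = (35*d^2 + 2*d*j - j^2)/(14*d^2 - 5*d*j - j^2)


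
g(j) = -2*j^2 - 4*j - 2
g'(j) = -4*j - 4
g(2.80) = -28.88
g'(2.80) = -15.20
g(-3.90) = -16.82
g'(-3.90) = 11.60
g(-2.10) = -2.42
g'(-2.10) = 4.40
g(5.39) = -81.66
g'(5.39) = -25.56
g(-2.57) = -4.93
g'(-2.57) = 6.28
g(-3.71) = -14.69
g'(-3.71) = 10.84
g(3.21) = -35.45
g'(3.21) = -16.84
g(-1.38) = -0.29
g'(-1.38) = 1.52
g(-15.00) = -392.00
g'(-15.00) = 56.00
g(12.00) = -338.00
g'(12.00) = -52.00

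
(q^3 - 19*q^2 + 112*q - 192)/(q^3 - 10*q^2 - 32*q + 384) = (q - 3)/(q + 6)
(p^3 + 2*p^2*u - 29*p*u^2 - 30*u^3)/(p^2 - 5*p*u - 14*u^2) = (-p^3 - 2*p^2*u + 29*p*u^2 + 30*u^3)/(-p^2 + 5*p*u + 14*u^2)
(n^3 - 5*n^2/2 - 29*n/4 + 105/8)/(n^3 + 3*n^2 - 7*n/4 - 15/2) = (n - 7/2)/(n + 2)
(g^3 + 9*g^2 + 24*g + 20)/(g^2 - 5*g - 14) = (g^2 + 7*g + 10)/(g - 7)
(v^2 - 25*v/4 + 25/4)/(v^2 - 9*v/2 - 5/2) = (4*v - 5)/(2*(2*v + 1))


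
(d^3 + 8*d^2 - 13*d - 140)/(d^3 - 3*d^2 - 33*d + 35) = (d^2 + 3*d - 28)/(d^2 - 8*d + 7)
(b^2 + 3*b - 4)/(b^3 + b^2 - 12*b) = (b - 1)/(b*(b - 3))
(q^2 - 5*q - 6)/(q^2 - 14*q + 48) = (q + 1)/(q - 8)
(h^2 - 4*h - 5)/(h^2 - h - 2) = (h - 5)/(h - 2)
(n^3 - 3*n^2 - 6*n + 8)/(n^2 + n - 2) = n - 4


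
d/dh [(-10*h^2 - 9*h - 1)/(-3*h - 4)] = (30*h^2 + 80*h + 33)/(9*h^2 + 24*h + 16)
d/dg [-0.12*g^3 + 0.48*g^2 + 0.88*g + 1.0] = -0.36*g^2 + 0.96*g + 0.88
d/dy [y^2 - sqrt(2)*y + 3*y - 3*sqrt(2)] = 2*y - sqrt(2) + 3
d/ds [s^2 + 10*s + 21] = 2*s + 10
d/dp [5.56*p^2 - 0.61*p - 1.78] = 11.12*p - 0.61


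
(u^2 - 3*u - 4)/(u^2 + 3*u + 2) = (u - 4)/(u + 2)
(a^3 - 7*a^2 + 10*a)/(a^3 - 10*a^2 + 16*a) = (a - 5)/(a - 8)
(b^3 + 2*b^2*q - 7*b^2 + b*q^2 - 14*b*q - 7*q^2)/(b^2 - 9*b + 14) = (b^2 + 2*b*q + q^2)/(b - 2)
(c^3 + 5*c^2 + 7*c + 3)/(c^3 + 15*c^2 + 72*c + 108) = (c^2 + 2*c + 1)/(c^2 + 12*c + 36)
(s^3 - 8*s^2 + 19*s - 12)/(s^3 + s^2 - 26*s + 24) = (s - 3)/(s + 6)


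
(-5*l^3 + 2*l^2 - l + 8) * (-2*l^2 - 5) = 10*l^5 - 4*l^4 + 27*l^3 - 26*l^2 + 5*l - 40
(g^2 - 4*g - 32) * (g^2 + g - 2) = g^4 - 3*g^3 - 38*g^2 - 24*g + 64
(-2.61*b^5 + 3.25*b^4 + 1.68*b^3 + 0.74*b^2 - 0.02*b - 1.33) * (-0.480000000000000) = 1.2528*b^5 - 1.56*b^4 - 0.8064*b^3 - 0.3552*b^2 + 0.0096*b + 0.6384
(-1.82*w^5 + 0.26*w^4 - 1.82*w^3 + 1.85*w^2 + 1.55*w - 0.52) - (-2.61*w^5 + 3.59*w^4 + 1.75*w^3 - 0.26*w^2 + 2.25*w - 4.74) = 0.79*w^5 - 3.33*w^4 - 3.57*w^3 + 2.11*w^2 - 0.7*w + 4.22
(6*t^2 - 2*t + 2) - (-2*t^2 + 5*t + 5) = 8*t^2 - 7*t - 3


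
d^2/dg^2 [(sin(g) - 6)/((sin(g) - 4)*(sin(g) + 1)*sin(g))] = (-4*sin(g)^3 + 67*sin(g)^2 - 284*sin(g) + 374 + 156/sin(g) - 240/sin(g)^2 - 192/sin(g)^3)/((sin(g) - 4)^3*(sin(g) + 1)^2)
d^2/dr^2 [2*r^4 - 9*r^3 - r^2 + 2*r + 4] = 24*r^2 - 54*r - 2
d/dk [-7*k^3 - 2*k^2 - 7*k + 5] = -21*k^2 - 4*k - 7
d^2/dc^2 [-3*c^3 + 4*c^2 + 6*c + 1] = 8 - 18*c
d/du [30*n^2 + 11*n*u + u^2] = 11*n + 2*u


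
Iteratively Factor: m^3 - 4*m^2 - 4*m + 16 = (m - 4)*(m^2 - 4) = (m - 4)*(m - 2)*(m + 2)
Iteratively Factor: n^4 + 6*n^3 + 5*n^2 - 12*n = (n + 4)*(n^3 + 2*n^2 - 3*n) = n*(n + 4)*(n^2 + 2*n - 3) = n*(n + 3)*(n + 4)*(n - 1)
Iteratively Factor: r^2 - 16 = (r + 4)*(r - 4)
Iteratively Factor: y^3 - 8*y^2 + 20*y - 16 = (y - 2)*(y^2 - 6*y + 8) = (y - 2)^2*(y - 4)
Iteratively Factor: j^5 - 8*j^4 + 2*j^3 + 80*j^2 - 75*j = (j - 5)*(j^4 - 3*j^3 - 13*j^2 + 15*j) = (j - 5)^2*(j^3 + 2*j^2 - 3*j) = (j - 5)^2*(j - 1)*(j^2 + 3*j) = j*(j - 5)^2*(j - 1)*(j + 3)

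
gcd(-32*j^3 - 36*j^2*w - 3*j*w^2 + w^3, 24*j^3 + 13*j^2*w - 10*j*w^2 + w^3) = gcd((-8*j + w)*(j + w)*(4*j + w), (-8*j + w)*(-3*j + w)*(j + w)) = -8*j^2 - 7*j*w + w^2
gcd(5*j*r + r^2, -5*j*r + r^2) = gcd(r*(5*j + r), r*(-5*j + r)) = r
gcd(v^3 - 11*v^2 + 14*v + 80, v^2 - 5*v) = v - 5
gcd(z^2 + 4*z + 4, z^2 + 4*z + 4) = z^2 + 4*z + 4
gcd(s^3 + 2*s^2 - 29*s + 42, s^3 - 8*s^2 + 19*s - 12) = s - 3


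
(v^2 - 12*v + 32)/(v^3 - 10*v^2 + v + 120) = (v - 4)/(v^2 - 2*v - 15)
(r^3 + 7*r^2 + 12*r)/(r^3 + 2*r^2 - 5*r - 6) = r*(r + 4)/(r^2 - r - 2)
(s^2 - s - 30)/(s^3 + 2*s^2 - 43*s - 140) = (s - 6)/(s^2 - 3*s - 28)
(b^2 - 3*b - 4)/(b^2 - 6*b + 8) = (b + 1)/(b - 2)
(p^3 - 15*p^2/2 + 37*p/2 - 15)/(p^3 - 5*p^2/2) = 1 - 5/p + 6/p^2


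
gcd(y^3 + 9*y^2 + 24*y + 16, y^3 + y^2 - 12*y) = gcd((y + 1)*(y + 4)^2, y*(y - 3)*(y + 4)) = y + 4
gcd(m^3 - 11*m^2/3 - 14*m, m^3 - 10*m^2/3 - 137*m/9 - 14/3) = m^2 - 11*m/3 - 14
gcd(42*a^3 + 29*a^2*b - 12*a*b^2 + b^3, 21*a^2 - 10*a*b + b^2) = 7*a - b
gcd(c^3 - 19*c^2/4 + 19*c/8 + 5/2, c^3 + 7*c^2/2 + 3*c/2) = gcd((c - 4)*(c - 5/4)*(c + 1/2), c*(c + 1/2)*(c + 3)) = c + 1/2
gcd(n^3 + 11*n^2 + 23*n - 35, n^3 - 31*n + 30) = n - 1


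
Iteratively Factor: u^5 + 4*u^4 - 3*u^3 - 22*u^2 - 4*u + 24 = (u + 3)*(u^4 + u^3 - 6*u^2 - 4*u + 8) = (u - 1)*(u + 3)*(u^3 + 2*u^2 - 4*u - 8) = (u - 2)*(u - 1)*(u + 3)*(u^2 + 4*u + 4) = (u - 2)*(u - 1)*(u + 2)*(u + 3)*(u + 2)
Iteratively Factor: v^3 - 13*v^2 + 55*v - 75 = (v - 5)*(v^2 - 8*v + 15) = (v - 5)*(v - 3)*(v - 5)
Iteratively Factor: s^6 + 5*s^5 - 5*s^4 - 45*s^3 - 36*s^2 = (s + 3)*(s^5 + 2*s^4 - 11*s^3 - 12*s^2) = (s - 3)*(s + 3)*(s^4 + 5*s^3 + 4*s^2) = (s - 3)*(s + 3)*(s + 4)*(s^3 + s^2) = s*(s - 3)*(s + 3)*(s + 4)*(s^2 + s) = s^2*(s - 3)*(s + 3)*(s + 4)*(s + 1)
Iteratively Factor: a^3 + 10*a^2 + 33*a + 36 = (a + 3)*(a^2 + 7*a + 12) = (a + 3)*(a + 4)*(a + 3)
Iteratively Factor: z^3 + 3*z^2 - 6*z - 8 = (z + 1)*(z^2 + 2*z - 8) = (z + 1)*(z + 4)*(z - 2)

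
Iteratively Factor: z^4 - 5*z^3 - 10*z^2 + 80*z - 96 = (z + 4)*(z^3 - 9*z^2 + 26*z - 24) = (z - 3)*(z + 4)*(z^2 - 6*z + 8) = (z - 4)*(z - 3)*(z + 4)*(z - 2)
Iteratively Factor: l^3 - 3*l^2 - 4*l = (l - 4)*(l^2 + l) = (l - 4)*(l + 1)*(l)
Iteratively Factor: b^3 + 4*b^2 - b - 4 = (b + 4)*(b^2 - 1) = (b - 1)*(b + 4)*(b + 1)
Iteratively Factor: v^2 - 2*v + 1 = (v - 1)*(v - 1)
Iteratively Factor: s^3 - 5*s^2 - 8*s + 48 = (s - 4)*(s^2 - s - 12) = (s - 4)*(s + 3)*(s - 4)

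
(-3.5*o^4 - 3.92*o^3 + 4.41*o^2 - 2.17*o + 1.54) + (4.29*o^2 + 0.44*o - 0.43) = -3.5*o^4 - 3.92*o^3 + 8.7*o^2 - 1.73*o + 1.11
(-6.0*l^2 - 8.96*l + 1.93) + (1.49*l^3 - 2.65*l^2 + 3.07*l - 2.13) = 1.49*l^3 - 8.65*l^2 - 5.89*l - 0.2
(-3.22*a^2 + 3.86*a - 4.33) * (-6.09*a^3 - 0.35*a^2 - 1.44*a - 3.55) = 19.6098*a^5 - 22.3804*a^4 + 29.6555*a^3 + 7.3881*a^2 - 7.4678*a + 15.3715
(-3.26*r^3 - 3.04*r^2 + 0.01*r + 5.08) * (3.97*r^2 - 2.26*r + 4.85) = -12.9422*r^5 - 4.7012*r^4 - 8.9009*r^3 + 5.401*r^2 - 11.4323*r + 24.638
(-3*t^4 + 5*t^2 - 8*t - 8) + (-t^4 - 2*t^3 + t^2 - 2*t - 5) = -4*t^4 - 2*t^3 + 6*t^2 - 10*t - 13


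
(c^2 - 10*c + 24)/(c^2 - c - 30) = (c - 4)/(c + 5)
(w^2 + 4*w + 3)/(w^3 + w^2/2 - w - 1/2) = 2*(w + 3)/(2*w^2 - w - 1)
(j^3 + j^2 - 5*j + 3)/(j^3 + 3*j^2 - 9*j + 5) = (j + 3)/(j + 5)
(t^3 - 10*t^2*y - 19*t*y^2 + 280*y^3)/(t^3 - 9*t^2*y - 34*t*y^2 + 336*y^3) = (t + 5*y)/(t + 6*y)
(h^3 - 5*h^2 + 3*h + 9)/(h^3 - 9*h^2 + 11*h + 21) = (h - 3)/(h - 7)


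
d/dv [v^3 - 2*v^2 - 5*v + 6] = 3*v^2 - 4*v - 5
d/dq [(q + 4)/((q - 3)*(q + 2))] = (-q^2 - 8*q - 2)/(q^4 - 2*q^3 - 11*q^2 + 12*q + 36)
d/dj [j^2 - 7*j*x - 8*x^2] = 2*j - 7*x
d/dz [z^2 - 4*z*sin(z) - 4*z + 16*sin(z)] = -4*z*cos(z) + 2*z - 4*sin(z) + 16*cos(z) - 4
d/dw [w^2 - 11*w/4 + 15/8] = 2*w - 11/4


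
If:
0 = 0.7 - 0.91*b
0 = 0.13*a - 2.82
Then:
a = 21.69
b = 0.77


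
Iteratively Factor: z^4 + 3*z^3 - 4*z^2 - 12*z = (z - 2)*(z^3 + 5*z^2 + 6*z) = z*(z - 2)*(z^2 + 5*z + 6) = z*(z - 2)*(z + 2)*(z + 3)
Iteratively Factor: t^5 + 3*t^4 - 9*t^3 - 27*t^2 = (t + 3)*(t^4 - 9*t^2) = (t + 3)^2*(t^3 - 3*t^2) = t*(t + 3)^2*(t^2 - 3*t) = t^2*(t + 3)^2*(t - 3)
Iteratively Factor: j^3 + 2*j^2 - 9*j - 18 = (j + 2)*(j^2 - 9) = (j - 3)*(j + 2)*(j + 3)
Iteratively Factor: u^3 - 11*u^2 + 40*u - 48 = (u - 4)*(u^2 - 7*u + 12) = (u - 4)^2*(u - 3)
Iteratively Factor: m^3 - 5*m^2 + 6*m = (m)*(m^2 - 5*m + 6) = m*(m - 3)*(m - 2)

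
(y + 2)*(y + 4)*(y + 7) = y^3 + 13*y^2 + 50*y + 56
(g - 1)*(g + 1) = g^2 - 1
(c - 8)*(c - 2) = c^2 - 10*c + 16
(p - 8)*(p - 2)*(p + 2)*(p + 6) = p^4 - 2*p^3 - 52*p^2 + 8*p + 192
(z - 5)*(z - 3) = z^2 - 8*z + 15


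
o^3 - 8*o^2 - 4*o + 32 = (o - 8)*(o - 2)*(o + 2)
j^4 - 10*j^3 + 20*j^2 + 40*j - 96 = (j - 6)*(j - 4)*(j - 2)*(j + 2)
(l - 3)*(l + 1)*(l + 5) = l^3 + 3*l^2 - 13*l - 15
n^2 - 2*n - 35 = (n - 7)*(n + 5)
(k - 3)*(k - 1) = k^2 - 4*k + 3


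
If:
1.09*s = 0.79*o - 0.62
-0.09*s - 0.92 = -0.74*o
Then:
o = 1.29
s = 0.36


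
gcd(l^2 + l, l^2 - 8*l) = l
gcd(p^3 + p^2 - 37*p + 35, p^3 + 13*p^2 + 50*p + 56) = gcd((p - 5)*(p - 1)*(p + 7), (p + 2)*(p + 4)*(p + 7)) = p + 7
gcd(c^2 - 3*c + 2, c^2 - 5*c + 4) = c - 1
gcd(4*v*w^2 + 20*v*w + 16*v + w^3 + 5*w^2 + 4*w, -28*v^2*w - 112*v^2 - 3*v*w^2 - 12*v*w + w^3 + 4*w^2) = 4*v*w + 16*v + w^2 + 4*w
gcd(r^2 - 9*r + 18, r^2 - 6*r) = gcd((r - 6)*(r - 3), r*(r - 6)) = r - 6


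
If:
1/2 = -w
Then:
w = -1/2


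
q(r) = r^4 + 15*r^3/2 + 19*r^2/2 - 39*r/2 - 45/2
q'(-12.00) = -3919.50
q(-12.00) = 9355.50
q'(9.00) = 4890.00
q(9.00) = 12600.00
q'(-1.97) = -0.19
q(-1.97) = 10.50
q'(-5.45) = -102.26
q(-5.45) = 34.10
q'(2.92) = 327.41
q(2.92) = 260.99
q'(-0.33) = -23.46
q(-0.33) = -15.29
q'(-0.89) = -21.41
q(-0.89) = -2.28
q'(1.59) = 83.67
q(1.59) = 7.05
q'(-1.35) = -13.99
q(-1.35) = 6.01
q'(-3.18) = 18.98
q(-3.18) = -3.34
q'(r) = 4*r^3 + 45*r^2/2 + 19*r - 39/2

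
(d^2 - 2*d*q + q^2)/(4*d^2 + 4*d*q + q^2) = (d^2 - 2*d*q + q^2)/(4*d^2 + 4*d*q + q^2)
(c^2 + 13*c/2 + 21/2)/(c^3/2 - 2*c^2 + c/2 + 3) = (2*c^2 + 13*c + 21)/(c^3 - 4*c^2 + c + 6)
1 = 1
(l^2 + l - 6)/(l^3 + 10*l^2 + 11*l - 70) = (l + 3)/(l^2 + 12*l + 35)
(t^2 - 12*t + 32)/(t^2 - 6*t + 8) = (t - 8)/(t - 2)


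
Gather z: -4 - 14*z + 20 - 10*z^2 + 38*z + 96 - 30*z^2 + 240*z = -40*z^2 + 264*z + 112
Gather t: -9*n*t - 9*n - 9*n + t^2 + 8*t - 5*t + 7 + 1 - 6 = -18*n + t^2 + t*(3 - 9*n) + 2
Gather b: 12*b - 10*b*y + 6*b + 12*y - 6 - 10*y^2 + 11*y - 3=b*(18 - 10*y) - 10*y^2 + 23*y - 9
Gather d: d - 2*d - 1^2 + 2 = 1 - d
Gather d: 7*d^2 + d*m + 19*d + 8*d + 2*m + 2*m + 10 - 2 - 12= 7*d^2 + d*(m + 27) + 4*m - 4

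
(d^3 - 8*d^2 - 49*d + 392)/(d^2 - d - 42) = (d^2 - d - 56)/(d + 6)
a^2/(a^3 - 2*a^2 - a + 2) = a^2/(a^3 - 2*a^2 - a + 2)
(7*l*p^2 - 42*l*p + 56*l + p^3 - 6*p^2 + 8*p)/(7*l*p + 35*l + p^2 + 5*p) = (p^2 - 6*p + 8)/(p + 5)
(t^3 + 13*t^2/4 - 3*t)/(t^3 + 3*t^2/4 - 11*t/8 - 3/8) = 2*t*(4*t^2 + 13*t - 12)/(8*t^3 + 6*t^2 - 11*t - 3)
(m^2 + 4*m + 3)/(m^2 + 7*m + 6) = (m + 3)/(m + 6)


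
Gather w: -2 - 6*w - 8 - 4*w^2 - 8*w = -4*w^2 - 14*w - 10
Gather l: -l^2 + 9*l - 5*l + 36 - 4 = -l^2 + 4*l + 32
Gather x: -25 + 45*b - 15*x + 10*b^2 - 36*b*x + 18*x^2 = 10*b^2 + 45*b + 18*x^2 + x*(-36*b - 15) - 25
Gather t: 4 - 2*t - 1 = 3 - 2*t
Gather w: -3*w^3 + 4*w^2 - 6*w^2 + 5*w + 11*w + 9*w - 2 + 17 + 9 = -3*w^3 - 2*w^2 + 25*w + 24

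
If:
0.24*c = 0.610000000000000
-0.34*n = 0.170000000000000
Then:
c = 2.54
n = -0.50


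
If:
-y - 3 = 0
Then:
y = -3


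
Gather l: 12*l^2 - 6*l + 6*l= 12*l^2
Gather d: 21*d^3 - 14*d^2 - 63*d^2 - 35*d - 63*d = 21*d^3 - 77*d^2 - 98*d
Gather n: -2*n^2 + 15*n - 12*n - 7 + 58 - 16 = -2*n^2 + 3*n + 35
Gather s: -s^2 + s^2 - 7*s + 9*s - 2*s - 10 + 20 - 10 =0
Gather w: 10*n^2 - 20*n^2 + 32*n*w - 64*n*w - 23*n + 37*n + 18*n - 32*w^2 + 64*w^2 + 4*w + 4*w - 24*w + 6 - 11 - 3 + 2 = -10*n^2 + 32*n + 32*w^2 + w*(-32*n - 16) - 6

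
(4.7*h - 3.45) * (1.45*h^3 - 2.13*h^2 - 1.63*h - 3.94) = 6.815*h^4 - 15.0135*h^3 - 0.3125*h^2 - 12.8945*h + 13.593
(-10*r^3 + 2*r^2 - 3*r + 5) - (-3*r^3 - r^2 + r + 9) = -7*r^3 + 3*r^2 - 4*r - 4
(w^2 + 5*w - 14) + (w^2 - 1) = 2*w^2 + 5*w - 15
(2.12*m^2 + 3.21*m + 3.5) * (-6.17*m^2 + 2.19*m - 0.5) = -13.0804*m^4 - 15.1629*m^3 - 15.6251*m^2 + 6.06*m - 1.75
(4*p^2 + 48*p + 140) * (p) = 4*p^3 + 48*p^2 + 140*p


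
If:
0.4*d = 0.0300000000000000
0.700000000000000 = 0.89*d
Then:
No Solution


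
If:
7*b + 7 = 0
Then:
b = -1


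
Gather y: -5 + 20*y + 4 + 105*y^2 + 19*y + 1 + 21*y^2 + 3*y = 126*y^2 + 42*y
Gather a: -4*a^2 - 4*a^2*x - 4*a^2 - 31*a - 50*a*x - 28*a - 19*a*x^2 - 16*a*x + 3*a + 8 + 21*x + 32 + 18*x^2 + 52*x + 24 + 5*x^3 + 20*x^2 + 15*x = a^2*(-4*x - 8) + a*(-19*x^2 - 66*x - 56) + 5*x^3 + 38*x^2 + 88*x + 64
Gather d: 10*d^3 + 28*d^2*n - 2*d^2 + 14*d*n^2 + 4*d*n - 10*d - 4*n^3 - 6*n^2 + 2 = 10*d^3 + d^2*(28*n - 2) + d*(14*n^2 + 4*n - 10) - 4*n^3 - 6*n^2 + 2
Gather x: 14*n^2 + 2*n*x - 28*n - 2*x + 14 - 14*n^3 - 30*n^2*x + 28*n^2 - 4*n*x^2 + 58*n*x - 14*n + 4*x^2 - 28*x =-14*n^3 + 42*n^2 - 42*n + x^2*(4 - 4*n) + x*(-30*n^2 + 60*n - 30) + 14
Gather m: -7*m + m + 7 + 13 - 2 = 18 - 6*m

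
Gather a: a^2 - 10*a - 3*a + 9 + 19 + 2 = a^2 - 13*a + 30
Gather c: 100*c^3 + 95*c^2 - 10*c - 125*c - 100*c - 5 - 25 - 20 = 100*c^3 + 95*c^2 - 235*c - 50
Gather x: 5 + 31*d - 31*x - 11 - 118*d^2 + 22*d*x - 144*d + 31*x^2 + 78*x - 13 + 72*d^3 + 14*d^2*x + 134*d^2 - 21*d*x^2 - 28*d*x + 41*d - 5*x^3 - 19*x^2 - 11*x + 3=72*d^3 + 16*d^2 - 72*d - 5*x^3 + x^2*(12 - 21*d) + x*(14*d^2 - 6*d + 36) - 16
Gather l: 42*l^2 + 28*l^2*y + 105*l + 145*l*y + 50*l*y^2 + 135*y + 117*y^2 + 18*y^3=l^2*(28*y + 42) + l*(50*y^2 + 145*y + 105) + 18*y^3 + 117*y^2 + 135*y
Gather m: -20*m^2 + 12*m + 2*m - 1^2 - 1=-20*m^2 + 14*m - 2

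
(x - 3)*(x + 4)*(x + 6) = x^3 + 7*x^2 - 6*x - 72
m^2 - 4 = (m - 2)*(m + 2)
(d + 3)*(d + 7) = d^2 + 10*d + 21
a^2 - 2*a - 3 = (a - 3)*(a + 1)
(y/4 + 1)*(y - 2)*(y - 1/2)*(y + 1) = y^4/4 + 5*y^3/8 - 15*y^2/8 - 5*y/4 + 1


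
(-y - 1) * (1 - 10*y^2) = 10*y^3 + 10*y^2 - y - 1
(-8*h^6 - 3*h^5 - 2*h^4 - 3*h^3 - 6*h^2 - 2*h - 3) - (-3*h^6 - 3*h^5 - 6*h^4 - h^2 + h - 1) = -5*h^6 + 4*h^4 - 3*h^3 - 5*h^2 - 3*h - 2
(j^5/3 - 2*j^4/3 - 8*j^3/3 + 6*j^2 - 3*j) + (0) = j^5/3 - 2*j^4/3 - 8*j^3/3 + 6*j^2 - 3*j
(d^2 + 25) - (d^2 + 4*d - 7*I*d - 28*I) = -4*d + 7*I*d + 25 + 28*I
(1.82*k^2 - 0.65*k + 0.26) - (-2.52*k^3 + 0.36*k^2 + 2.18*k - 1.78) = 2.52*k^3 + 1.46*k^2 - 2.83*k + 2.04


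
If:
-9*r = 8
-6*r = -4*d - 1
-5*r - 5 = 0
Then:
No Solution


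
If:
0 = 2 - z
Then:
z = 2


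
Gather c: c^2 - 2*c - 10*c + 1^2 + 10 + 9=c^2 - 12*c + 20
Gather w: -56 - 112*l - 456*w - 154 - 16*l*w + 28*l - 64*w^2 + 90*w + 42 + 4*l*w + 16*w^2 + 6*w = -84*l - 48*w^2 + w*(-12*l - 360) - 168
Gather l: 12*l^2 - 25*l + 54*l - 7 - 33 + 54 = 12*l^2 + 29*l + 14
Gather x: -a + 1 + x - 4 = -a + x - 3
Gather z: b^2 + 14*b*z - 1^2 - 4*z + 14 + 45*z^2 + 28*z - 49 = b^2 + 45*z^2 + z*(14*b + 24) - 36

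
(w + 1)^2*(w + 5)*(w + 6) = w^4 + 13*w^3 + 53*w^2 + 71*w + 30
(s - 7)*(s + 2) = s^2 - 5*s - 14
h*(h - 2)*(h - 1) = h^3 - 3*h^2 + 2*h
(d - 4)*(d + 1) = d^2 - 3*d - 4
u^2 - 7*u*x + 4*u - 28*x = (u + 4)*(u - 7*x)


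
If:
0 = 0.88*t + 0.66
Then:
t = -0.75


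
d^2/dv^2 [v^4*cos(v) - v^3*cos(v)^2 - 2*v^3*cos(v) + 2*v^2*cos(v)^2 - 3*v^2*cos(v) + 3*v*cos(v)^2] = -v^4*cos(v) - 8*v^3*sin(v) + 2*v^3*cos(v) + 2*v^3*cos(2*v) + 12*v^2*sin(v) + 6*v^2*sin(2*v) + 15*v^2*cos(v) - 4*v^2*cos(2*v) - 8*v*sin(2*v) - 9*v*cos(2*v) - 12*sqrt(2)*v*cos(v + pi/4) - 3*v - 6*sin(2*v) - 6*cos(v) + 2*cos(2*v) + 2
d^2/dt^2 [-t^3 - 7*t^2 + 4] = -6*t - 14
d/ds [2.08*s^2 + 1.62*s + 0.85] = 4.16*s + 1.62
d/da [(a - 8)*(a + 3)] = 2*a - 5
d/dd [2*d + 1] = 2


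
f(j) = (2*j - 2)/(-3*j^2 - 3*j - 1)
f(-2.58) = 0.54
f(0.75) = 0.10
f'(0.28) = -2.53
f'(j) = (2*j - 2)*(6*j + 3)/(-3*j^2 - 3*j - 1)^2 + 2/(-3*j^2 - 3*j - 1) = 2*(3*j^2 - 6*j - 4)/(9*j^4 + 18*j^3 + 15*j^2 + 6*j + 1)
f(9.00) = -0.06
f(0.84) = 0.06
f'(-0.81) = 19.52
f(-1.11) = 3.09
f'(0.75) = -0.56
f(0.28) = 0.69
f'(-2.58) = 0.36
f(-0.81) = 6.72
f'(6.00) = 0.01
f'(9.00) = 0.01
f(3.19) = -0.11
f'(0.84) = -0.44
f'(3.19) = 0.01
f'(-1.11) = 6.81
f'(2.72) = 0.00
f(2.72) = -0.11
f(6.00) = -0.08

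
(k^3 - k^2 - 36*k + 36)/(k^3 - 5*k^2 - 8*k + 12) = (k + 6)/(k + 2)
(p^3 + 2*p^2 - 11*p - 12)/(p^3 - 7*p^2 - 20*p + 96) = (p + 1)/(p - 8)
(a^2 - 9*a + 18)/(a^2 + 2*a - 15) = (a - 6)/(a + 5)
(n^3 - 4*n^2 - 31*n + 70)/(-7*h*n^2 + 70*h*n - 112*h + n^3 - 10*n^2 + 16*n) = (-n^2 + 2*n + 35)/(7*h*n - 56*h - n^2 + 8*n)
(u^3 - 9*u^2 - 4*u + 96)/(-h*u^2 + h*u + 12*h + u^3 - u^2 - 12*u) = (u - 8)/(-h + u)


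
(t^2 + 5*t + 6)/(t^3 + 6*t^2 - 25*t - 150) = (t^2 + 5*t + 6)/(t^3 + 6*t^2 - 25*t - 150)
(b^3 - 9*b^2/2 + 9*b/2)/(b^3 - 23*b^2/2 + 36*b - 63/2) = b/(b - 7)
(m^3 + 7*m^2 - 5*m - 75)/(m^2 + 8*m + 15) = (m^2 + 2*m - 15)/(m + 3)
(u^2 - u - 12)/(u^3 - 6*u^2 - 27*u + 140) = (u + 3)/(u^2 - 2*u - 35)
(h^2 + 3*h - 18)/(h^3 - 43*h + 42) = (h^2 + 3*h - 18)/(h^3 - 43*h + 42)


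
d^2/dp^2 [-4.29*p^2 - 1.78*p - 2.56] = -8.58000000000000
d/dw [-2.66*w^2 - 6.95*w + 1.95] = -5.32*w - 6.95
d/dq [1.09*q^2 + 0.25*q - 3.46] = 2.18*q + 0.25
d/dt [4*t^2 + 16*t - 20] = 8*t + 16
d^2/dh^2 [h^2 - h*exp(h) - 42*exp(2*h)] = -h*exp(h) - 168*exp(2*h) - 2*exp(h) + 2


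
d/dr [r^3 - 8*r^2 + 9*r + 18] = 3*r^2 - 16*r + 9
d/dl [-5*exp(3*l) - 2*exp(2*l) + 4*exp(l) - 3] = (-15*exp(2*l) - 4*exp(l) + 4)*exp(l)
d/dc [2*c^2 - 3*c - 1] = 4*c - 3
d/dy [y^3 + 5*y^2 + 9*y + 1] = 3*y^2 + 10*y + 9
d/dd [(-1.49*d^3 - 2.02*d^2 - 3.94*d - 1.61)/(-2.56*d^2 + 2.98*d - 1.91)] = (3.8144*d^4 - 8.8804*d^3 - 7.5683*d^2 - 0.5268*d + 12.3232)/(6.5536*d^4 - 15.2576*d^3 + 18.6596*d^2 - 11.3836*d + 3.6481)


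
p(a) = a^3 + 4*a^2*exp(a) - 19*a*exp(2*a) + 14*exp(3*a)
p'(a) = 4*a^2*exp(a) + 3*a^2 - 38*a*exp(2*a) + 8*a*exp(a) + 42*exp(3*a) - 19*exp(2*a)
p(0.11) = 16.92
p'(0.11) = 30.61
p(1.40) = 530.72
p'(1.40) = 1696.61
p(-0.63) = 6.11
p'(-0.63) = 7.10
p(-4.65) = -99.71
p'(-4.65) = 65.35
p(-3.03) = -25.91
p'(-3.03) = 28.38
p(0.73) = 70.18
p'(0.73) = 192.16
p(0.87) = 104.09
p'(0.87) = 300.67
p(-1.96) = -4.59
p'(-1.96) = 12.70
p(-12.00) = -1728.00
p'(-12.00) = 432.00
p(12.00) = 60351202233515616.72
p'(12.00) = 181059142755198175.72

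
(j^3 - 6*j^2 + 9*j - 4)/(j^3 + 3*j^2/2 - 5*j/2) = 2*(j^2 - 5*j + 4)/(j*(2*j + 5))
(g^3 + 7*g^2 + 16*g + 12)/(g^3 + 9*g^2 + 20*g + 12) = (g^2 + 5*g + 6)/(g^2 + 7*g + 6)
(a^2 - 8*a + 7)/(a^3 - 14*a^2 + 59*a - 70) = (a - 1)/(a^2 - 7*a + 10)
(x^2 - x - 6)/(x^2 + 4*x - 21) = (x + 2)/(x + 7)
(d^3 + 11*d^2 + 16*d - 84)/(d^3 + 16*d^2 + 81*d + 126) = (d - 2)/(d + 3)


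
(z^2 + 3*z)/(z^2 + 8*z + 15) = z/(z + 5)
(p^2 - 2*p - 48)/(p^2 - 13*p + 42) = (p^2 - 2*p - 48)/(p^2 - 13*p + 42)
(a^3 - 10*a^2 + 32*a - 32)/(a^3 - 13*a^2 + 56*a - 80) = (a - 2)/(a - 5)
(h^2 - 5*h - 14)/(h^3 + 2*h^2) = (h - 7)/h^2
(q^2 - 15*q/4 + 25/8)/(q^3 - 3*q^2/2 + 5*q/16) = 2*(2*q - 5)/(q*(4*q - 1))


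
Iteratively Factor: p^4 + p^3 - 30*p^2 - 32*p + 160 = (p - 5)*(p^3 + 6*p^2 - 32) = (p - 5)*(p + 4)*(p^2 + 2*p - 8) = (p - 5)*(p + 4)^2*(p - 2)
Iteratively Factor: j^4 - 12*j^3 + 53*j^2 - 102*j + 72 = (j - 3)*(j^3 - 9*j^2 + 26*j - 24) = (j - 3)^2*(j^2 - 6*j + 8) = (j - 3)^2*(j - 2)*(j - 4)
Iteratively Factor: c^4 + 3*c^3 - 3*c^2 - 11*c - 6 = (c + 1)*(c^3 + 2*c^2 - 5*c - 6) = (c + 1)*(c + 3)*(c^2 - c - 2) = (c - 2)*(c + 1)*(c + 3)*(c + 1)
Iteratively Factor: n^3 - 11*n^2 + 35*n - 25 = (n - 1)*(n^2 - 10*n + 25) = (n - 5)*(n - 1)*(n - 5)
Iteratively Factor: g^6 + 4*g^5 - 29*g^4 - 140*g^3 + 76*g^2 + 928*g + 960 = (g + 4)*(g^5 - 29*g^3 - 24*g^2 + 172*g + 240) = (g + 4)^2*(g^4 - 4*g^3 - 13*g^2 + 28*g + 60) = (g + 2)*(g + 4)^2*(g^3 - 6*g^2 - g + 30) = (g - 5)*(g + 2)*(g + 4)^2*(g^2 - g - 6) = (g - 5)*(g + 2)^2*(g + 4)^2*(g - 3)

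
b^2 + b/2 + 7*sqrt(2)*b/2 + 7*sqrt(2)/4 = (b + 1/2)*(b + 7*sqrt(2)/2)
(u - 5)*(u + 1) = u^2 - 4*u - 5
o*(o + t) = o^2 + o*t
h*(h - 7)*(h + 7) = h^3 - 49*h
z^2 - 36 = (z - 6)*(z + 6)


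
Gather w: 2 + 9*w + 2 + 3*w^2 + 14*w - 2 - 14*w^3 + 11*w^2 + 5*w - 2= -14*w^3 + 14*w^2 + 28*w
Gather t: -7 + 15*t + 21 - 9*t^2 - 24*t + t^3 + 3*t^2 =t^3 - 6*t^2 - 9*t + 14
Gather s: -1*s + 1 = 1 - s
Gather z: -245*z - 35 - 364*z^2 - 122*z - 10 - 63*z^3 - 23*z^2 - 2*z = -63*z^3 - 387*z^2 - 369*z - 45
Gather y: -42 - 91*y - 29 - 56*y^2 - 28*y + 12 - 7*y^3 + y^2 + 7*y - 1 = -7*y^3 - 55*y^2 - 112*y - 60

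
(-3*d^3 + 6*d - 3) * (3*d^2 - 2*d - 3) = -9*d^5 + 6*d^4 + 27*d^3 - 21*d^2 - 12*d + 9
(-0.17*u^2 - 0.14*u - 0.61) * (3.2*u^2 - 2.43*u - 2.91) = -0.544*u^4 - 0.0349*u^3 - 1.1171*u^2 + 1.8897*u + 1.7751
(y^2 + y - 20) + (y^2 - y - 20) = 2*y^2 - 40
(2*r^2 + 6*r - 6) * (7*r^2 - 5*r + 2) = 14*r^4 + 32*r^3 - 68*r^2 + 42*r - 12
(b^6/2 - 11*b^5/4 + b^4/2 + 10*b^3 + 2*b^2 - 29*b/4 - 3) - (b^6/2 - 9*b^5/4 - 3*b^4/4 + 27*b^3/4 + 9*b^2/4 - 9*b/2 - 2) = -b^5/2 + 5*b^4/4 + 13*b^3/4 - b^2/4 - 11*b/4 - 1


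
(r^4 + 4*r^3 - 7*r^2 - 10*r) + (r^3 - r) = r^4 + 5*r^3 - 7*r^2 - 11*r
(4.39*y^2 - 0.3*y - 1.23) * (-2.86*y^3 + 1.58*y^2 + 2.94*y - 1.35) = -12.5554*y^5 + 7.7942*y^4 + 15.9504*y^3 - 8.7519*y^2 - 3.2112*y + 1.6605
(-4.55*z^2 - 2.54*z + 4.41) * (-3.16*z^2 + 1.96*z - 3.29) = 14.378*z^4 - 0.891599999999999*z^3 - 3.9445*z^2 + 17.0002*z - 14.5089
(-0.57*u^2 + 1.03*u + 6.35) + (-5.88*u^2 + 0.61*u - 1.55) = -6.45*u^2 + 1.64*u + 4.8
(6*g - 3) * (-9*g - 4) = -54*g^2 + 3*g + 12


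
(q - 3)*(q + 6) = q^2 + 3*q - 18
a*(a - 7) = a^2 - 7*a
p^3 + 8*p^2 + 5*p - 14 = (p - 1)*(p + 2)*(p + 7)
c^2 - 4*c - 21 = (c - 7)*(c + 3)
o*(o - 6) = o^2 - 6*o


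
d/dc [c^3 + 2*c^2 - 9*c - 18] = 3*c^2 + 4*c - 9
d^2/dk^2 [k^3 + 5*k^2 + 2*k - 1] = 6*k + 10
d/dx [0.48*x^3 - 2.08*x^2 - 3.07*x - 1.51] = 1.44*x^2 - 4.16*x - 3.07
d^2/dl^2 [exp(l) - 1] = exp(l)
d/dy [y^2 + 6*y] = 2*y + 6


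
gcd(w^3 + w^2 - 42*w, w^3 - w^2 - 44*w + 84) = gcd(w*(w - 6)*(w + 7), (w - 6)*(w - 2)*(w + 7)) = w^2 + w - 42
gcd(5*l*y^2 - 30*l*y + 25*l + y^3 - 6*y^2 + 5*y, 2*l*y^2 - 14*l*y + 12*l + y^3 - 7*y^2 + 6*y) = y - 1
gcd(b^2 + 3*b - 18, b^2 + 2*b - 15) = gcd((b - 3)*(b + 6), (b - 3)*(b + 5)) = b - 3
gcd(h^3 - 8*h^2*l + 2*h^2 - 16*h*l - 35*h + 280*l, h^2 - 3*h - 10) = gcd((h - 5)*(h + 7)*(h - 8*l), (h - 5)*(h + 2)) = h - 5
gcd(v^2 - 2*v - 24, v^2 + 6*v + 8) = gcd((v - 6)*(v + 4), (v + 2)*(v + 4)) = v + 4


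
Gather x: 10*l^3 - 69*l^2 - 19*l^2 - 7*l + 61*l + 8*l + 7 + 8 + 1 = 10*l^3 - 88*l^2 + 62*l + 16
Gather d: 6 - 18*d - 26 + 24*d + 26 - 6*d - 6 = 0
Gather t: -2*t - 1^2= -2*t - 1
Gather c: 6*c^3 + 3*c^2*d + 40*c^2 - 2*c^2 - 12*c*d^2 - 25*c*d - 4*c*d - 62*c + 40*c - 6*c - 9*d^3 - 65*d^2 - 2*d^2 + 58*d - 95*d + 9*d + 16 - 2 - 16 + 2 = 6*c^3 + c^2*(3*d + 38) + c*(-12*d^2 - 29*d - 28) - 9*d^3 - 67*d^2 - 28*d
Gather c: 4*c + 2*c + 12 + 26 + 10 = 6*c + 48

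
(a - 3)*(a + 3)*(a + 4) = a^3 + 4*a^2 - 9*a - 36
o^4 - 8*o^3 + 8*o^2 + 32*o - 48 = (o - 6)*(o - 2)^2*(o + 2)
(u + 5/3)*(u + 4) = u^2 + 17*u/3 + 20/3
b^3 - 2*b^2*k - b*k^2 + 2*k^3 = (b - 2*k)*(b - k)*(b + k)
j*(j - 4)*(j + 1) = j^3 - 3*j^2 - 4*j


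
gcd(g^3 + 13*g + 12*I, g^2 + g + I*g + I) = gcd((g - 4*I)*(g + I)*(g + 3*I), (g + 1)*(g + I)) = g + I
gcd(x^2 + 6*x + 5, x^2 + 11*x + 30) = x + 5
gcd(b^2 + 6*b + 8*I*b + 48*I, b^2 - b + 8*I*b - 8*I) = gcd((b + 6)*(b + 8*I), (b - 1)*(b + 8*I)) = b + 8*I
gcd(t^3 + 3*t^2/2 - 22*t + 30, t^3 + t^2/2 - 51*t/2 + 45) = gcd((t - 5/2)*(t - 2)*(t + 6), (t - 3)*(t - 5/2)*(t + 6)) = t^2 + 7*t/2 - 15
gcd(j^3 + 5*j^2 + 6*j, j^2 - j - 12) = j + 3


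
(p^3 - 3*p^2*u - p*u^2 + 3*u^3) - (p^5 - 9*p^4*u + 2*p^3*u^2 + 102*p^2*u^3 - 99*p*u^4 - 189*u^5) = -p^5 + 9*p^4*u - 2*p^3*u^2 + p^3 - 102*p^2*u^3 - 3*p^2*u + 99*p*u^4 - p*u^2 + 189*u^5 + 3*u^3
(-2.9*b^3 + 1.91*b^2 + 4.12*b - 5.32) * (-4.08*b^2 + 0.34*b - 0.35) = 11.832*b^5 - 8.7788*b^4 - 15.1452*b^3 + 22.4379*b^2 - 3.2508*b + 1.862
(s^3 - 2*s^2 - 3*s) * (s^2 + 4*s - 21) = s^5 + 2*s^4 - 32*s^3 + 30*s^2 + 63*s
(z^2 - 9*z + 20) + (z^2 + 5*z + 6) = 2*z^2 - 4*z + 26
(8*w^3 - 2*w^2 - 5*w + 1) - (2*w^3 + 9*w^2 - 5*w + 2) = 6*w^3 - 11*w^2 - 1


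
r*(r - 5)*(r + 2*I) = r^3 - 5*r^2 + 2*I*r^2 - 10*I*r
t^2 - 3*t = t*(t - 3)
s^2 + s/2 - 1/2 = (s - 1/2)*(s + 1)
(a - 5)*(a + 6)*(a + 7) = a^3 + 8*a^2 - 23*a - 210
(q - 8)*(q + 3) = q^2 - 5*q - 24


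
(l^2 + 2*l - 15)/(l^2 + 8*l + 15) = (l - 3)/(l + 3)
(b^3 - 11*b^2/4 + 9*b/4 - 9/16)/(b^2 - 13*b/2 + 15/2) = (8*b^2 - 10*b + 3)/(8*(b - 5))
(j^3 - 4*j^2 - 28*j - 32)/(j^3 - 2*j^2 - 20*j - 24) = (j - 8)/(j - 6)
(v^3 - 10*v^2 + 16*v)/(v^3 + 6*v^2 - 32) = v*(v - 8)/(v^2 + 8*v + 16)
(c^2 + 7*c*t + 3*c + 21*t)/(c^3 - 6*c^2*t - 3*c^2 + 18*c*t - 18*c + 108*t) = (-c - 7*t)/(-c^2 + 6*c*t + 6*c - 36*t)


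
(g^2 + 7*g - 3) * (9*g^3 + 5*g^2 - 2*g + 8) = 9*g^5 + 68*g^4 + 6*g^3 - 21*g^2 + 62*g - 24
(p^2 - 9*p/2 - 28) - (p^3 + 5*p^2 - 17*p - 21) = -p^3 - 4*p^2 + 25*p/2 - 7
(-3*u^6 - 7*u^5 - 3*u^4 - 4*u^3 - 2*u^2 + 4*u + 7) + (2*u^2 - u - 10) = -3*u^6 - 7*u^5 - 3*u^4 - 4*u^3 + 3*u - 3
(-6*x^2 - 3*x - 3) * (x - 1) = -6*x^3 + 3*x^2 + 3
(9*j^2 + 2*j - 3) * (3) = 27*j^2 + 6*j - 9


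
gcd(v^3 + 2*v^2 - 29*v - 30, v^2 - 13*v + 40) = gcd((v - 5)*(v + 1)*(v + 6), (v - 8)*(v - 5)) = v - 5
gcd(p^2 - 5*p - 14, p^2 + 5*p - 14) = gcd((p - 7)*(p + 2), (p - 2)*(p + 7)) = 1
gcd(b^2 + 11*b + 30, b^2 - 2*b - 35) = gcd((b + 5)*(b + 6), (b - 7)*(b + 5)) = b + 5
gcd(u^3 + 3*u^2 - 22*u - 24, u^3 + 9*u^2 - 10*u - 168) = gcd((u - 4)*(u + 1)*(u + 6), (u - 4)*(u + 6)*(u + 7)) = u^2 + 2*u - 24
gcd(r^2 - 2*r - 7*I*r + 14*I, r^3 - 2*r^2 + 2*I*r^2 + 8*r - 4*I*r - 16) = r - 2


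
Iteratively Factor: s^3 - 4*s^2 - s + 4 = (s - 4)*(s^2 - 1) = (s - 4)*(s - 1)*(s + 1)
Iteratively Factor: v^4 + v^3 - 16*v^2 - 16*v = (v + 1)*(v^3 - 16*v) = (v - 4)*(v + 1)*(v^2 + 4*v) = (v - 4)*(v + 1)*(v + 4)*(v)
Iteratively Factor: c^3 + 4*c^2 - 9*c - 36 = (c + 4)*(c^2 - 9) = (c + 3)*(c + 4)*(c - 3)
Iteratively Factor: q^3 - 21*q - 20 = (q - 5)*(q^2 + 5*q + 4) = (q - 5)*(q + 4)*(q + 1)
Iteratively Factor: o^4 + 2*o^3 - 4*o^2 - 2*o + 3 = (o - 1)*(o^3 + 3*o^2 - o - 3) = (o - 1)^2*(o^2 + 4*o + 3) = (o - 1)^2*(o + 3)*(o + 1)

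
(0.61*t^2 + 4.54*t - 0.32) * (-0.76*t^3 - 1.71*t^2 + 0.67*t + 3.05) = -0.4636*t^5 - 4.4935*t^4 - 7.1115*t^3 + 5.4495*t^2 + 13.6326*t - 0.976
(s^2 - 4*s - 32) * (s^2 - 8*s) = s^4 - 12*s^3 + 256*s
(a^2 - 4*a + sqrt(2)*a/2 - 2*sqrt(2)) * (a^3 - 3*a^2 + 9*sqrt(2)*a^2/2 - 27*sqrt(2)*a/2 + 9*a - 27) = a^5 - 7*a^4 + 5*sqrt(2)*a^4 - 35*sqrt(2)*a^3 + 51*a^3/2 - 189*a^2/2 + 129*sqrt(2)*a^2/2 - 63*sqrt(2)*a/2 + 162*a + 54*sqrt(2)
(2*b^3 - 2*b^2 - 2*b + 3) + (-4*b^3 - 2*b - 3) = -2*b^3 - 2*b^2 - 4*b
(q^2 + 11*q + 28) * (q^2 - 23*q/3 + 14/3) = q^4 + 10*q^3/3 - 155*q^2/3 - 490*q/3 + 392/3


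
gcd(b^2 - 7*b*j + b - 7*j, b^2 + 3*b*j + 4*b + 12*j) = 1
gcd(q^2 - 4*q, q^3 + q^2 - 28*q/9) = q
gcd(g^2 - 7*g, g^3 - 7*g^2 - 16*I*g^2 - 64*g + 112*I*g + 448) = g - 7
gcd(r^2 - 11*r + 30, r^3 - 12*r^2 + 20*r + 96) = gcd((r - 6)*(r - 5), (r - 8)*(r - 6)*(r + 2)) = r - 6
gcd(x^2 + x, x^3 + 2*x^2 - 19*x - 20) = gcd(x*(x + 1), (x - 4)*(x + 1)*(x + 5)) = x + 1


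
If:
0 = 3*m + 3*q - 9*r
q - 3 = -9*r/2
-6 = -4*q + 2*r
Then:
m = -3/4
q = 33/20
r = 3/10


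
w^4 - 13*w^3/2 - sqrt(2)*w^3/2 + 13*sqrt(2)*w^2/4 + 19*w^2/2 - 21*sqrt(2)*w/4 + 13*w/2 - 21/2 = (w - 7/2)*(w - 3)*(w - sqrt(2))*(w + sqrt(2)/2)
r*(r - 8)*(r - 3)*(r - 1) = r^4 - 12*r^3 + 35*r^2 - 24*r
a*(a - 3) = a^2 - 3*a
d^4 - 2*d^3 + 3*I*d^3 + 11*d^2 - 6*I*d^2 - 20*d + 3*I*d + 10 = (d - 1)^2*(d - 2*I)*(d + 5*I)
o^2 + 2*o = o*(o + 2)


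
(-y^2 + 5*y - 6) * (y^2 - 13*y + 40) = -y^4 + 18*y^3 - 111*y^2 + 278*y - 240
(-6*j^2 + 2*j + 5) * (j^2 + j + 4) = -6*j^4 - 4*j^3 - 17*j^2 + 13*j + 20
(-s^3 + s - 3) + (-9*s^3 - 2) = -10*s^3 + s - 5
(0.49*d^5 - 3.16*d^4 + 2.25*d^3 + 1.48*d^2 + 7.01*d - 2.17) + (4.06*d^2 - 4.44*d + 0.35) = 0.49*d^5 - 3.16*d^4 + 2.25*d^3 + 5.54*d^2 + 2.57*d - 1.82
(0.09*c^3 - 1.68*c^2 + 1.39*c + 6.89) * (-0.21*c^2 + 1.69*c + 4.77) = -0.0189*c^5 + 0.5049*c^4 - 2.7018*c^3 - 7.1114*c^2 + 18.2744*c + 32.8653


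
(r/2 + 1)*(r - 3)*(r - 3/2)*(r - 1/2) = r^4/2 - 3*r^3/2 - 13*r^2/8 + 45*r/8 - 9/4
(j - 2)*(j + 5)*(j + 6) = j^3 + 9*j^2 + 8*j - 60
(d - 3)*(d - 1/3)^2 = d^3 - 11*d^2/3 + 19*d/9 - 1/3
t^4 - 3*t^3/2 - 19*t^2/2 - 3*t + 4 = (t - 4)*(t - 1/2)*(t + 1)*(t + 2)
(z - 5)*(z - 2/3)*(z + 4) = z^3 - 5*z^2/3 - 58*z/3 + 40/3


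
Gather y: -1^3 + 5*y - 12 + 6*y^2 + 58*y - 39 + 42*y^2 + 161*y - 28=48*y^2 + 224*y - 80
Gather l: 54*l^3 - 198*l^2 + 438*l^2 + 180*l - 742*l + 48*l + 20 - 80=54*l^3 + 240*l^2 - 514*l - 60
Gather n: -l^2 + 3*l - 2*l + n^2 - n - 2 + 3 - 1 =-l^2 + l + n^2 - n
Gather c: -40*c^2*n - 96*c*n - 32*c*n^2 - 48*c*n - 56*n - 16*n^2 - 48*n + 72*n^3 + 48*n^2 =-40*c^2*n + c*(-32*n^2 - 144*n) + 72*n^3 + 32*n^2 - 104*n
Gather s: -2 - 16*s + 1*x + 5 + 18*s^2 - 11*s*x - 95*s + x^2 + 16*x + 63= 18*s^2 + s*(-11*x - 111) + x^2 + 17*x + 66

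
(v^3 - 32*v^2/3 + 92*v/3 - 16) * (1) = v^3 - 32*v^2/3 + 92*v/3 - 16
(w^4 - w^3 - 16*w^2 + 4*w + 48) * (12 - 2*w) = -2*w^5 + 14*w^4 + 20*w^3 - 200*w^2 - 48*w + 576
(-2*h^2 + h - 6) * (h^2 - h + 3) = -2*h^4 + 3*h^3 - 13*h^2 + 9*h - 18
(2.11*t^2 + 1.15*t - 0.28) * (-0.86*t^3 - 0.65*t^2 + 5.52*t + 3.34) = -1.8146*t^5 - 2.3605*t^4 + 11.1405*t^3 + 13.5774*t^2 + 2.2954*t - 0.9352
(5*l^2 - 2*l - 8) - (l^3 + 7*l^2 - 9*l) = -l^3 - 2*l^2 + 7*l - 8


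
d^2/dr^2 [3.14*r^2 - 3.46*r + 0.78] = 6.28000000000000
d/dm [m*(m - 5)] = 2*m - 5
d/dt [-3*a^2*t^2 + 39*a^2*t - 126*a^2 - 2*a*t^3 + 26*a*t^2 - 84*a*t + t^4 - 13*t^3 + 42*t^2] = -6*a^2*t + 39*a^2 - 6*a*t^2 + 52*a*t - 84*a + 4*t^3 - 39*t^2 + 84*t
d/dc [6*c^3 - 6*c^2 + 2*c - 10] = 18*c^2 - 12*c + 2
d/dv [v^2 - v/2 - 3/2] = 2*v - 1/2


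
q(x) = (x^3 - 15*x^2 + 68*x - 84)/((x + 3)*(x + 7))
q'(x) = (3*x^2 - 30*x + 68)/((x + 3)*(x + 7)) - (x^3 - 15*x^2 + 68*x - 84)/((x + 3)*(x + 7)^2) - (x^3 - 15*x^2 + 68*x - 84)/((x + 3)^2*(x + 7))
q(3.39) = 0.20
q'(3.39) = -0.04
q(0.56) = -1.87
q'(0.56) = 2.71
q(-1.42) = -24.24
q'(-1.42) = 32.91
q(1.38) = -0.44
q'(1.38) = 1.03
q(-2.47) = -149.34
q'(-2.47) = 381.54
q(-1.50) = -27.05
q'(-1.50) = 37.46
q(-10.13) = -150.18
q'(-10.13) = -38.59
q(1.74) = -0.14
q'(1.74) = 0.65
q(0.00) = -4.00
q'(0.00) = 5.14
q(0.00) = -4.00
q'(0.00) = 5.14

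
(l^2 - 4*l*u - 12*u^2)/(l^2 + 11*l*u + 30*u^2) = (l^2 - 4*l*u - 12*u^2)/(l^2 + 11*l*u + 30*u^2)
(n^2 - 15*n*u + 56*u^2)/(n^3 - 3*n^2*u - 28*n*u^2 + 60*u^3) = (n^2 - 15*n*u + 56*u^2)/(n^3 - 3*n^2*u - 28*n*u^2 + 60*u^3)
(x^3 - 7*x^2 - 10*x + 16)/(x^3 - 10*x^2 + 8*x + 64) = (x - 1)/(x - 4)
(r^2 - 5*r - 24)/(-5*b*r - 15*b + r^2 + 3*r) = (r - 8)/(-5*b + r)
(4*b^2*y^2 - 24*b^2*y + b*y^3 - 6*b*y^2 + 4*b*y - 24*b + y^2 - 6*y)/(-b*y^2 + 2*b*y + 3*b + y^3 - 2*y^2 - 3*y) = (-4*b^2*y^2 + 24*b^2*y - b*y^3 + 6*b*y^2 - 4*b*y + 24*b - y^2 + 6*y)/(b*y^2 - 2*b*y - 3*b - y^3 + 2*y^2 + 3*y)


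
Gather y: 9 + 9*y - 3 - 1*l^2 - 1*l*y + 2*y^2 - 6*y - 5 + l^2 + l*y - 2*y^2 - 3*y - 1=0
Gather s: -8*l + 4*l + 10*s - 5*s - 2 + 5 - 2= -4*l + 5*s + 1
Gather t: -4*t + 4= 4 - 4*t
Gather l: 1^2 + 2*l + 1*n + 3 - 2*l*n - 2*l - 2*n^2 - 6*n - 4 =-2*l*n - 2*n^2 - 5*n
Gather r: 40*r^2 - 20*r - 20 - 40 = 40*r^2 - 20*r - 60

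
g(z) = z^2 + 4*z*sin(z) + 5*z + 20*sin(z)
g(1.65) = 37.49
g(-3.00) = -7.13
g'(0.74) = 26.13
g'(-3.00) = -9.48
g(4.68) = 6.60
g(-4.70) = -0.21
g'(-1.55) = -1.81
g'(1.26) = 18.99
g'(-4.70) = -0.42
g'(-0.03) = 24.69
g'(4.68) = 9.11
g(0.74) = 19.73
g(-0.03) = -0.75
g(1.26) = 31.73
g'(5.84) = 54.14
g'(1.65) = 10.18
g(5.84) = 44.71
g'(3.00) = -20.12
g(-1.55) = -19.14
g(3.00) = 28.52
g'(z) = 4*z*cos(z) + 2*z + 4*sin(z) + 20*cos(z) + 5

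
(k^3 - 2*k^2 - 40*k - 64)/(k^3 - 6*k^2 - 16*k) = (k + 4)/k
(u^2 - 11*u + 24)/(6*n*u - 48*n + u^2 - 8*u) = (u - 3)/(6*n + u)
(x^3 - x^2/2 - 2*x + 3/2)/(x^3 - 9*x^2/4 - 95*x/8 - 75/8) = 4*(x^2 - 2*x + 1)/(4*x^2 - 15*x - 25)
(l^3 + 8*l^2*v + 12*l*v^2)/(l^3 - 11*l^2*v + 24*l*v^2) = (l^2 + 8*l*v + 12*v^2)/(l^2 - 11*l*v + 24*v^2)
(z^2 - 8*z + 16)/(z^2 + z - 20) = (z - 4)/(z + 5)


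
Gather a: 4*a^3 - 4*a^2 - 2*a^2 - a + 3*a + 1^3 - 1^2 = 4*a^3 - 6*a^2 + 2*a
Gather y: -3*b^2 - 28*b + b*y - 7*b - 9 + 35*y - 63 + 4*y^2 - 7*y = -3*b^2 - 35*b + 4*y^2 + y*(b + 28) - 72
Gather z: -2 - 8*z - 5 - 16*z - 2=-24*z - 9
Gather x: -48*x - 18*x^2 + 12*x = -18*x^2 - 36*x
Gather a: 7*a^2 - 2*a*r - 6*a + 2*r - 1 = 7*a^2 + a*(-2*r - 6) + 2*r - 1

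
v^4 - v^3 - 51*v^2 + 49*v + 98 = (v - 7)*(v - 2)*(v + 1)*(v + 7)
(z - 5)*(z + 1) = z^2 - 4*z - 5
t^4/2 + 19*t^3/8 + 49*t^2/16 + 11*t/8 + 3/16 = (t/2 + 1/2)*(t + 1/4)*(t + 1/2)*(t + 3)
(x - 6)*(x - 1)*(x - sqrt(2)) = x^3 - 7*x^2 - sqrt(2)*x^2 + 6*x + 7*sqrt(2)*x - 6*sqrt(2)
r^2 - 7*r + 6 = (r - 6)*(r - 1)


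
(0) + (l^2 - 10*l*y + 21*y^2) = l^2 - 10*l*y + 21*y^2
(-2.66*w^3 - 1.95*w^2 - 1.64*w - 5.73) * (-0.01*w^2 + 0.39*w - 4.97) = 0.0266*w^5 - 1.0179*w^4 + 12.4761*w^3 + 9.1092*w^2 + 5.9161*w + 28.4781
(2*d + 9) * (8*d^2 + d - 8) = 16*d^3 + 74*d^2 - 7*d - 72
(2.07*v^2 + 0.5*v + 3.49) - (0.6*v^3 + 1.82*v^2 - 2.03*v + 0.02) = -0.6*v^3 + 0.25*v^2 + 2.53*v + 3.47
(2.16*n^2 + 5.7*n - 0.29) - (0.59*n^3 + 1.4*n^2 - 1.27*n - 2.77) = -0.59*n^3 + 0.76*n^2 + 6.97*n + 2.48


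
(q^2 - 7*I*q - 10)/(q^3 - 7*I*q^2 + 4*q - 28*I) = (q - 5*I)/(q^2 - 5*I*q + 14)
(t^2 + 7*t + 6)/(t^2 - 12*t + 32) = (t^2 + 7*t + 6)/(t^2 - 12*t + 32)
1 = 1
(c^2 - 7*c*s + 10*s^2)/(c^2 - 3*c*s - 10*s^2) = (c - 2*s)/(c + 2*s)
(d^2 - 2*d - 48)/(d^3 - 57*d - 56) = (d + 6)/(d^2 + 8*d + 7)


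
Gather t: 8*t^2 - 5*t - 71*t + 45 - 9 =8*t^2 - 76*t + 36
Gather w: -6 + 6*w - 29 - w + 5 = 5*w - 30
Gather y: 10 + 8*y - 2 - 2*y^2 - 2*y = -2*y^2 + 6*y + 8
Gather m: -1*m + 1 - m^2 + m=1 - m^2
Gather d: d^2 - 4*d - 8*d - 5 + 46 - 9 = d^2 - 12*d + 32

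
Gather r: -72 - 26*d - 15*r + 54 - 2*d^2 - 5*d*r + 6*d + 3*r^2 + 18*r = -2*d^2 - 20*d + 3*r^2 + r*(3 - 5*d) - 18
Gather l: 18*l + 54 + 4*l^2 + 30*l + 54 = 4*l^2 + 48*l + 108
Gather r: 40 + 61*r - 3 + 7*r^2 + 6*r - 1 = 7*r^2 + 67*r + 36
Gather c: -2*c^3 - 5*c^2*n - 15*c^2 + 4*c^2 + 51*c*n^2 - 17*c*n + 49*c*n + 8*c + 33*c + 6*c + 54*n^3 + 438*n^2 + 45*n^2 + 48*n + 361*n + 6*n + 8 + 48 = -2*c^3 + c^2*(-5*n - 11) + c*(51*n^2 + 32*n + 47) + 54*n^3 + 483*n^2 + 415*n + 56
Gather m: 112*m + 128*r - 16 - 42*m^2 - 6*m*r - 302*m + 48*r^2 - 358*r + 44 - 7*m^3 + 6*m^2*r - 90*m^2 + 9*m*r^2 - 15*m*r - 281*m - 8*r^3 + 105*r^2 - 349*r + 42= -7*m^3 + m^2*(6*r - 132) + m*(9*r^2 - 21*r - 471) - 8*r^3 + 153*r^2 - 579*r + 70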